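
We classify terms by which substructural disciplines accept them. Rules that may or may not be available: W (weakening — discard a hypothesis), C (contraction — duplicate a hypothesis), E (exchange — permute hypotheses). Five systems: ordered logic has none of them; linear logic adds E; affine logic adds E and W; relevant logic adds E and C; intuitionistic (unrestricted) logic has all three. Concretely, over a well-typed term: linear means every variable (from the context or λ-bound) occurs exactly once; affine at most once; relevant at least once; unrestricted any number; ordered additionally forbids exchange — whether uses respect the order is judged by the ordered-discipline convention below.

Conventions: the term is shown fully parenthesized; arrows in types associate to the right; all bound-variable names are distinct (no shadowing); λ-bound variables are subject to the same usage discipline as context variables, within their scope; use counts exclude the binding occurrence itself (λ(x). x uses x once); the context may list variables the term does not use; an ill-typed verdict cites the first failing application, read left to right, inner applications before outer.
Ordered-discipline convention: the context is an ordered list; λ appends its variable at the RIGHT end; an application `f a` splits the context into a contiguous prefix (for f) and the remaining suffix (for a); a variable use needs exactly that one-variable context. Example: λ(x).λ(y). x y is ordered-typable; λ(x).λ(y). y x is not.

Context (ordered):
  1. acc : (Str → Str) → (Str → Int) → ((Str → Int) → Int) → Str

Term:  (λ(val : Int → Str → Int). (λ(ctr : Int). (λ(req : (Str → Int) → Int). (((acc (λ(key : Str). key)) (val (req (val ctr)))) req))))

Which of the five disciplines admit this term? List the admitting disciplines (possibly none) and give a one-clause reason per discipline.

admitting disciplines: relevant, unrestricted
counts: acc=1, val (bound)=2, ctr (bound)=1, req (bound)=2, key (bound)=1
use order (left to right): acc, key, val, req, val, ctr, req
typing: well-typed — term : (Int → Str → Int) → Int → ((Str → Int) → Int) → Str
ordered: ✗ — val ×2, req ×2 used more than once (contraction)
linear: ✗ — val ×2, req ×2 used more than once (contraction)
affine: ✗ — val ×2, req ×2 used more than once (contraction)
relevant: ✓ — acc, val, ctr, req, key: all used, weakening unneeded
unrestricted: ✓ — typability at (Int → Str → Int) → Int → ((Str → Int) → Int) → Str is all that's needed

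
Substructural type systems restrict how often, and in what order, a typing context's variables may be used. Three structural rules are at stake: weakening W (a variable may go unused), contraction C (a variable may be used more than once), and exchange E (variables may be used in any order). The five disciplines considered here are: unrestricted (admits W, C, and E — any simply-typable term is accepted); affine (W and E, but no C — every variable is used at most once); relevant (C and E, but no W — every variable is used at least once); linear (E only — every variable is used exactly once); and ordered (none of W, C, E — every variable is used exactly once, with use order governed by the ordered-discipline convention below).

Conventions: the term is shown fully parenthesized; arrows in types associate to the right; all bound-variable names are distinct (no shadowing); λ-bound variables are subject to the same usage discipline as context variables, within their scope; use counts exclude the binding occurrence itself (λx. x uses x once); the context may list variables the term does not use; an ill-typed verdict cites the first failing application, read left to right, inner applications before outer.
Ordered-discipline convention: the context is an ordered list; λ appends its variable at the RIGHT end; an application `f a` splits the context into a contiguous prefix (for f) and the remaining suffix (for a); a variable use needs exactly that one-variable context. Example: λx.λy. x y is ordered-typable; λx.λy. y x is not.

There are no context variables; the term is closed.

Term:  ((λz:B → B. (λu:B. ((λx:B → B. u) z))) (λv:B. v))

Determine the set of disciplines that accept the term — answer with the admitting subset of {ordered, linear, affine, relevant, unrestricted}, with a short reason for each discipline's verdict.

admitted in: affine, unrestricted
counts: z (λ-bound): 1×, u (λ-bound): 1×, x (λ-bound): 0×, v (λ-bound): 1×
use order (left to right): u, z, v
typing: well-typed at B → B
ordered ✗ (x never used (weakening))
linear ✗ (x never used (weakening))
affine ✓ (no duplicate uses among z, u, x, v)
relevant ✗ (x never used (weakening))
unrestricted ✓ (type-checks (B → B) and nothing is barred)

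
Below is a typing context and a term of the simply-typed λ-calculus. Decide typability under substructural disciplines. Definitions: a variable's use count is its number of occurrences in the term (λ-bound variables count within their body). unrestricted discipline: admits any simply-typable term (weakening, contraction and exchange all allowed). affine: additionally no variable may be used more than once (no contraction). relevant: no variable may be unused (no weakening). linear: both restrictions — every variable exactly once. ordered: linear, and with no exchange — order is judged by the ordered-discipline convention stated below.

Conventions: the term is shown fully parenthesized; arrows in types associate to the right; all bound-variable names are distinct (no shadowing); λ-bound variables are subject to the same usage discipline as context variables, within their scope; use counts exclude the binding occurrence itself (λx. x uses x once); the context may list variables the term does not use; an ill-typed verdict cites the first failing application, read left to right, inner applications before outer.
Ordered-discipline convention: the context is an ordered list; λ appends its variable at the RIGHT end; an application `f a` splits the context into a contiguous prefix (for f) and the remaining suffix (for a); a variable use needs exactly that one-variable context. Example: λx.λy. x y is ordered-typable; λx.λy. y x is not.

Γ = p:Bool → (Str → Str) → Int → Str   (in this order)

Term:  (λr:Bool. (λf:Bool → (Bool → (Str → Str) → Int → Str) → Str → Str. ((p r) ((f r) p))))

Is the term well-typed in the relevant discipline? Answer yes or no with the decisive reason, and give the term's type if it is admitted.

yes — at least one use each (p, r, f); term : Bool → (Bool → (Bool → (Str → Str) → Int → Str) → Str → Str) → Int → Str
variable uses: p=2; r (bound)=2; f (bound)=1
order of uses: p, r, f, r, p
typing: ✓ — Bool → (Bool → (Bool → (Str → Str) → Int → Str) → Str → Str) → Int → Str
summary: ordered ✗, linear ✗, affine ✗, relevant ✓, unrestricted ✓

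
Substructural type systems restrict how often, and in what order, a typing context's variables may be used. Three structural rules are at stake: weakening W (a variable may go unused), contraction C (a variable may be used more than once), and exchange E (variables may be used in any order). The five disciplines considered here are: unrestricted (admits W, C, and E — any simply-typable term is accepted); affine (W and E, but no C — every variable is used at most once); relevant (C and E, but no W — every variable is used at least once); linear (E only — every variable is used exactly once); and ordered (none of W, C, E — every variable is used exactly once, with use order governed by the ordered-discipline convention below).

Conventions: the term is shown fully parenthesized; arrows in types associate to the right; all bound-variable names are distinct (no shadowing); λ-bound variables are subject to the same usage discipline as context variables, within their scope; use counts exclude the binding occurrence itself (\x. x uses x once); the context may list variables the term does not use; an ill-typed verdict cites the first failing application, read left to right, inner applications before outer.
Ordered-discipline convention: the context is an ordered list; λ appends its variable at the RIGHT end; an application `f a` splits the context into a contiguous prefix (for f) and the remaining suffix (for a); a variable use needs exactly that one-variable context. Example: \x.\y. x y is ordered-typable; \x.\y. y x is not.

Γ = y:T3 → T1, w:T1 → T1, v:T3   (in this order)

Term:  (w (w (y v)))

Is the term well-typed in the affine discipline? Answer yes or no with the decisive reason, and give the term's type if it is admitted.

no — w ×2 used more than once (contraction)
usage: y: 1×, w: 2×, v: 1×
order of uses: w, w, y, v
typing: well-typed at T1
all disciplines: ordered ✗, linear ✗, affine ✗, relevant ✓, unrestricted ✓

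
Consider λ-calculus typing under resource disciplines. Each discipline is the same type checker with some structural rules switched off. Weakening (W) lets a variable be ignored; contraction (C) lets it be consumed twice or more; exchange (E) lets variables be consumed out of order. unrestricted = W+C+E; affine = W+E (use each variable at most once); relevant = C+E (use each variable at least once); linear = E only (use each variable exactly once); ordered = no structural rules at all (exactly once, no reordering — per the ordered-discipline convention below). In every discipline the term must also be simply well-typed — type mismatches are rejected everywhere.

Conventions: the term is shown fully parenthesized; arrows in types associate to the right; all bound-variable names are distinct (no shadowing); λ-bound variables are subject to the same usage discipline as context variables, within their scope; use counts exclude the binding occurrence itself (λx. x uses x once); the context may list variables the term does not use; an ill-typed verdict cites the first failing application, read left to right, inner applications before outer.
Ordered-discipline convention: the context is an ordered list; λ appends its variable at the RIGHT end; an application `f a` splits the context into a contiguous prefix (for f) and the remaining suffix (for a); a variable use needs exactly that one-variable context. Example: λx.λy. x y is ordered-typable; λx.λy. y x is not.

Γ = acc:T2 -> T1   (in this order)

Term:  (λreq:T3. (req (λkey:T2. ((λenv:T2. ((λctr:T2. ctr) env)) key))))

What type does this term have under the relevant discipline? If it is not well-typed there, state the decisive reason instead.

not well-typed under relevant — fails simple typing
variable uses: acc=0, req (bound)=1, key (bound)=1, env (bound)=1, ctr (bound)=1
left-to-right use order: req, ctr, env, key
typing: ill-typed: can't apply a value of type T3
per-discipline verdicts: ordered ✗ | linear ✗ | affine ✗ | relevant ✗ | unrestricted ✗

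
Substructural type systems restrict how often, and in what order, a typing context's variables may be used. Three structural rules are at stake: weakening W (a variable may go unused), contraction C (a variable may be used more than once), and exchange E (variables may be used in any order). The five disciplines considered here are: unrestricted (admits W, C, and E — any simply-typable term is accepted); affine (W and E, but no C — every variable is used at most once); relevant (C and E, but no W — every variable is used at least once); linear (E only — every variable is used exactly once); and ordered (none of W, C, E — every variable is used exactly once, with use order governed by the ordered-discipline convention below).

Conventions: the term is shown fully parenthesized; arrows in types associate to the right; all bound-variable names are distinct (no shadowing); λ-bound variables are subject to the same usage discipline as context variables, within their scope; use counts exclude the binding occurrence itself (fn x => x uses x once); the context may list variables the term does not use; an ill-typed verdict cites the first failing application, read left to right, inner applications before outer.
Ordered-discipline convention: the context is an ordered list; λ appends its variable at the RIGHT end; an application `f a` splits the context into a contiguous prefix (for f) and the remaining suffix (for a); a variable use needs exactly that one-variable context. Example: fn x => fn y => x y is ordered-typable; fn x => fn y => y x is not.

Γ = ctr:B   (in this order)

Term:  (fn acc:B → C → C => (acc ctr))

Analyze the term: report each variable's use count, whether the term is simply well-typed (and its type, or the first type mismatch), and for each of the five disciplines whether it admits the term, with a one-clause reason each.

counts: ctr: 1; acc (λ-bound): 1
uses in reading order: acc, ctr
typing: well-typed at (B → C → C) → C → C
ordered: ✗ — no contiguous prefix/suffix split fits acc, ctr
linear: ✓ — single use per variable (ctr, acc)
affine: ✓ — ctr, acc: no repeats, contraction unneeded
relevant: ✓ — none of ctr, acc goes unused
unrestricted: ✓ — simply typable at (B → C → C) → C → C; W, C, E all held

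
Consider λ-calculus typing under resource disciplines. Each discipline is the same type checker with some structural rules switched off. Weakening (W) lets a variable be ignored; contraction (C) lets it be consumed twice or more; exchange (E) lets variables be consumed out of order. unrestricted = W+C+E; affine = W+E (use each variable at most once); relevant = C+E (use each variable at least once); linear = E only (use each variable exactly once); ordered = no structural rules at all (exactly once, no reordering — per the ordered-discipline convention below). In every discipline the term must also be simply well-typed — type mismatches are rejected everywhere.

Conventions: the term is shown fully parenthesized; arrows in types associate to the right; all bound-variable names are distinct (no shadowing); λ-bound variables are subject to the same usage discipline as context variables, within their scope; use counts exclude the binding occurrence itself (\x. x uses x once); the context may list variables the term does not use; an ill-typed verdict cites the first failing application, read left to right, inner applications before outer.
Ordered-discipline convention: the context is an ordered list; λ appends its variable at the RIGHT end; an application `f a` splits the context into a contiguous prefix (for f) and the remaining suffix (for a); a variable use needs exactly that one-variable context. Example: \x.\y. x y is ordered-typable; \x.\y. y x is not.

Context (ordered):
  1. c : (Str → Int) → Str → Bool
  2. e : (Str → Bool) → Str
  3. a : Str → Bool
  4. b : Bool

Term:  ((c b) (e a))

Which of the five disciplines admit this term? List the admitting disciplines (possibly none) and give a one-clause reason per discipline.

accepted by: none
usage: c=1, e=1, a=1, b=1
uses in reading order: c, b, e, a
typing: ill-typed: an argument Bool mismatches the expected Str → Int
ordered: ✗ — not simply typable
linear: ✗ — fails simple typing
affine: ✗ — a type mismatch blocks all five
relevant: ✗ — the type mismatch rejects it
unrestricted: ✗ — not simply typable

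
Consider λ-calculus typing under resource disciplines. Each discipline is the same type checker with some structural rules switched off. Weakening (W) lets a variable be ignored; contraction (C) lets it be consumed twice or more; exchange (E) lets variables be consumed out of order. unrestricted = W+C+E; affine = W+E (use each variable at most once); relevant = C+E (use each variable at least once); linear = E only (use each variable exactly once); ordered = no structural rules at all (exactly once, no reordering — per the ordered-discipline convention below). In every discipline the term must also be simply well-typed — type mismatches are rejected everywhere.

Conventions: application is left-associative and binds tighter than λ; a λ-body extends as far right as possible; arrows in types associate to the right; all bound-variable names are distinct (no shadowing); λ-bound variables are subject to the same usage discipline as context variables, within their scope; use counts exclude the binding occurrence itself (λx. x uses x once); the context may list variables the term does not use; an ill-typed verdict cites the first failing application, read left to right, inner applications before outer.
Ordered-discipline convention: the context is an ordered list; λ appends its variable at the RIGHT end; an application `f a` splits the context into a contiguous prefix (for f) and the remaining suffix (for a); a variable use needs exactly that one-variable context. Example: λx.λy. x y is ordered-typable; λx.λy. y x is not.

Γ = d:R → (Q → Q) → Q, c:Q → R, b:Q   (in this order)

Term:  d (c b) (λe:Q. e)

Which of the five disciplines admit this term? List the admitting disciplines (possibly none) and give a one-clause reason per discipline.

accepted by: ordered, linear, affine, relevant, unrestricted
use counts: d=1, c=1, b=1, e [bound]=1
uses in reading order: d, c, b, e
typing: well-typed at Q
ordered: ✓, single-use (d, c, b, e), ordered derivation ok
linear: ✓, d, c, b, e: one use apiece
affine: ✓, no duplicate uses among d, c, b, e
relevant: ✓, at least one use each (d, c, b, e)
unrestricted: ✓, simply typable at Q; W, C, E all held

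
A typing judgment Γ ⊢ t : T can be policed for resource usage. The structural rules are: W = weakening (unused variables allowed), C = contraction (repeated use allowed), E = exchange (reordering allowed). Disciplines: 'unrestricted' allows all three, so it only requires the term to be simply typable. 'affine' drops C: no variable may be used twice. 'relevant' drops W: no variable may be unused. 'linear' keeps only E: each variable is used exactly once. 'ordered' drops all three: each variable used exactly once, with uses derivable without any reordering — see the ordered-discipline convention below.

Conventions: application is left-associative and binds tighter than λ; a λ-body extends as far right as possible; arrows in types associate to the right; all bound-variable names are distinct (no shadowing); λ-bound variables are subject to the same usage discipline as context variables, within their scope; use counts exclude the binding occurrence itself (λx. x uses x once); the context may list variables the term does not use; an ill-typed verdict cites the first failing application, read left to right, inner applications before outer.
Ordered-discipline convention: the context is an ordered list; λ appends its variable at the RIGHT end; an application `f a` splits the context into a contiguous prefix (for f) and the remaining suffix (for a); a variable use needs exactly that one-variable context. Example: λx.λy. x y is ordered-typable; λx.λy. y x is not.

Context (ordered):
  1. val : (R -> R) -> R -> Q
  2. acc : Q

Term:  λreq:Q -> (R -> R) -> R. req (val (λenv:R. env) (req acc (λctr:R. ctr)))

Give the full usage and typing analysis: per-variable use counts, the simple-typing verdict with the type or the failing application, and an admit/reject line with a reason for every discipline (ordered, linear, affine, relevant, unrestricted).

usage: val=1; acc=1; req (λ-bound)=2; env (λ-bound)=1; ctr (λ-bound)=1
use order (left to right): req, val, env, req, acc, ctr
typing: well-typed — term : (Q -> (R -> R) -> R) -> (R -> R) -> R
ordered ✗ (repeated use of req ×2)
linear ✗ (repeated use of req ×2)
affine ✗ (repeated use of req ×2)
relevant ✓ (val, acc, req, env, ctr: all used, weakening unneeded)
unrestricted ✓ (typability at (Q -> (R -> R) -> R) -> (R -> R) -> R is all that's needed)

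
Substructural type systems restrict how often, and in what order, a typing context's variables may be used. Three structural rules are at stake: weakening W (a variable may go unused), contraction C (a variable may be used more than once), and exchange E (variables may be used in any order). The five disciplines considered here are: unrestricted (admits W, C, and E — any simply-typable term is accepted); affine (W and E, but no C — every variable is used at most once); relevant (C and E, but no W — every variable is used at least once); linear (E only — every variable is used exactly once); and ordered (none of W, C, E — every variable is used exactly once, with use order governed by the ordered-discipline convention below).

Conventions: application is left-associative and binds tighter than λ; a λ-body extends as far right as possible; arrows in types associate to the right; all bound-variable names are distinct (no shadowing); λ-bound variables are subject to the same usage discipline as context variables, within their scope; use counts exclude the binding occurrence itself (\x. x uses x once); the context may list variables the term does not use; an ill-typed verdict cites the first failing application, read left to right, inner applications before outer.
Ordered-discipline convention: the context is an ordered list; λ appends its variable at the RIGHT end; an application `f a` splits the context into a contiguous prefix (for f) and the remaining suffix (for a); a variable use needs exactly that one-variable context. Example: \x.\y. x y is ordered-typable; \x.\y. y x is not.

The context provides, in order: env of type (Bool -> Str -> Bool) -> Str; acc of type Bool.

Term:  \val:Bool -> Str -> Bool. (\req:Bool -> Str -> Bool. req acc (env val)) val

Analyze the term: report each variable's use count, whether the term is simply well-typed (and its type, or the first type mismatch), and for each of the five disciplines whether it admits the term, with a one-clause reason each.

counts: env ×1; acc ×1; val (bound) ×2; req (bound) ×1
order of uses: req, acc, env, val, val
typing: well-typed at (Bool -> Str -> Bool) -> Bool
ordered ✗ (repeated use of val ×2)
linear ✗ (repeated use of val ×2)
affine ✗ (repeated use of val ×2)
relevant ✓ (none of env, acc, val, req goes unused)
unrestricted ✓ (typability at (Bool -> Str -> Bool) -> Bool is all that's needed)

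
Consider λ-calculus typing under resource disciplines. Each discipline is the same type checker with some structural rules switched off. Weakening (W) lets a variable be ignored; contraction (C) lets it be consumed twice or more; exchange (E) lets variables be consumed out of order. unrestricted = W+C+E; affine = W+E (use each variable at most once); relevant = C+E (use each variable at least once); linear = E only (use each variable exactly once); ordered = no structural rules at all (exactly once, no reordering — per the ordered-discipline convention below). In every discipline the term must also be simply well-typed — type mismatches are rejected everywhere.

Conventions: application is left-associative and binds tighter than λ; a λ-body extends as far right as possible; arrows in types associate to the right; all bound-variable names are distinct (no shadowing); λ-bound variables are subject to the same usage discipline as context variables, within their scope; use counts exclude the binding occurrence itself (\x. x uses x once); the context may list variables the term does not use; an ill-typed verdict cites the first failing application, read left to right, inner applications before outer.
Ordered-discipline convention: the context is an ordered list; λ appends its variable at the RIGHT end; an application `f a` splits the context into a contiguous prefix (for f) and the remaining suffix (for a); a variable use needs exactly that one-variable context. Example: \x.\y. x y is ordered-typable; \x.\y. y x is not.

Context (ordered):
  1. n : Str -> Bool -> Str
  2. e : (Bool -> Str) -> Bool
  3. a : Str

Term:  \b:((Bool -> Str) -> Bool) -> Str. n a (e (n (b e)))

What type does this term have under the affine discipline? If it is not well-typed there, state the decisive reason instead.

not well-typed under affine — repeated use of n ×2, e ×2
usage: n=2; e=2; a=1; b (λ-bound)=1
use order (left to right): n, a, e, n, b, e
typing: ✓ — (((Bool -> Str) -> Bool) -> Str) -> Str
summary: ordered ✗ · linear ✗ · affine ✗ · relevant ✓ · unrestricted ✓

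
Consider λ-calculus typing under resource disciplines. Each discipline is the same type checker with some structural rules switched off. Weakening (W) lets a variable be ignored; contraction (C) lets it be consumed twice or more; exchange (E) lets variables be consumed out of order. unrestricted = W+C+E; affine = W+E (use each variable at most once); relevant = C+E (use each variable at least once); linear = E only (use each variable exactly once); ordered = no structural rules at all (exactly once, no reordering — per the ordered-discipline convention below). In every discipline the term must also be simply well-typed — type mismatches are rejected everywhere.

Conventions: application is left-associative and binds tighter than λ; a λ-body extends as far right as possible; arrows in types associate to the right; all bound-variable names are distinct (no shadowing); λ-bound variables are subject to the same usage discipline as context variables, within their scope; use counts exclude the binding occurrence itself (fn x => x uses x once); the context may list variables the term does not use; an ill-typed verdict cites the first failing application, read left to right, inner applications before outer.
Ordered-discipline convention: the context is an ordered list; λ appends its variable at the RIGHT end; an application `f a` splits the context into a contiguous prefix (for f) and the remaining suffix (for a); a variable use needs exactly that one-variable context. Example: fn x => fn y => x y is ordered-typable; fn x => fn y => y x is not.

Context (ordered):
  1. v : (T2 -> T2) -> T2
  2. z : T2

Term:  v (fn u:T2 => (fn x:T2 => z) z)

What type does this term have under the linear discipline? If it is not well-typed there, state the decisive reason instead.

not well-typed under linear — uses contraction: z ×2; u, x left unused
use counts: v: 1, z: 2, u [bound]: 0, x [bound]: 0
order of uses: v, z, z
typing: well-typed — term : T2
across the five disciplines: ordered ✗; linear ✗; affine ✗; relevant ✗; unrestricted ✓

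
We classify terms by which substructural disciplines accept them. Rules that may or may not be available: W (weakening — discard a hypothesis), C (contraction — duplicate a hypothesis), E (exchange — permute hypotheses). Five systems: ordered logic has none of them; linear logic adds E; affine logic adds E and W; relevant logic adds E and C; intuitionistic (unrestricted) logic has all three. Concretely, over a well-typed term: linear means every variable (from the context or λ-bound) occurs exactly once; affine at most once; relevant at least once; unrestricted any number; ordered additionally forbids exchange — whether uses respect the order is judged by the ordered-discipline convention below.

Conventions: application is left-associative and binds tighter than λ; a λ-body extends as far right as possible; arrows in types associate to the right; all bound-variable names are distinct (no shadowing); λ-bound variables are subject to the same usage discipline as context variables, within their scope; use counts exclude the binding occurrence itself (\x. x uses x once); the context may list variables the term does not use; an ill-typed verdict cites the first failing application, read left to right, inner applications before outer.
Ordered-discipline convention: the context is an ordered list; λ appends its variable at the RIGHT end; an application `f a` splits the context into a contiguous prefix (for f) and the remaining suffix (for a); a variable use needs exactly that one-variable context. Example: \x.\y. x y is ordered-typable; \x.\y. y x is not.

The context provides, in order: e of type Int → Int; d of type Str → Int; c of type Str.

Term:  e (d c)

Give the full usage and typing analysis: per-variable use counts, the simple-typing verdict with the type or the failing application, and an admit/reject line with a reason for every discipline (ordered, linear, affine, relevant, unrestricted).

usage: e: 1, d: 1, c: 1
uses in reading order: e, d, c
typing: well-typed at Int
ordered ✓ (one use each (e, d, c); ordered split holds)
linear ✓ (exactly-once usage across e, d, c)
affine ✓ (none of e, d, c used more than once)
relevant ✓ (at least one use each (e, d, c))
unrestricted ✓ (well-typed at Int; no restrictions here)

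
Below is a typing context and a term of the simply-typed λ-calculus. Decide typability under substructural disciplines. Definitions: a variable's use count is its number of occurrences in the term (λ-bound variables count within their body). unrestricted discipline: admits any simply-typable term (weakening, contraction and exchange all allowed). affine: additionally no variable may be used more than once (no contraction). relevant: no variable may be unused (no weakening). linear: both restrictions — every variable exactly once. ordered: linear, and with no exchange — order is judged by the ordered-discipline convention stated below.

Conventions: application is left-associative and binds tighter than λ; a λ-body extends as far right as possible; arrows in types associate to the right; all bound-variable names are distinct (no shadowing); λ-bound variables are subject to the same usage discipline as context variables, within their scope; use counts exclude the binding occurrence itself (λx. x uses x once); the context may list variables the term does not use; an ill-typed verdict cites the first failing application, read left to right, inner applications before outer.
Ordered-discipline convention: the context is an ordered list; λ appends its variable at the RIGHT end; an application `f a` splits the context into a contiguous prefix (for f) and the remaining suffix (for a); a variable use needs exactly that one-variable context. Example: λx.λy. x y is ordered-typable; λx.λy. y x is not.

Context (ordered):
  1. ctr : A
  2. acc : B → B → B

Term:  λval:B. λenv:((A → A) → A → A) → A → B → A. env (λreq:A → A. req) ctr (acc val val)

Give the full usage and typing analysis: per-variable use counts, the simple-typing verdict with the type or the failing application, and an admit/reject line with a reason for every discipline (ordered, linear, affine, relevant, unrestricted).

variable uses: ctr ×1, acc ×1, val (bound) ×2, env (bound) ×1, req (bound) ×1
uses in reading order: env, req, ctr, acc, val, val
typing: ✓ — B → (((A → A) → A → A) → A → B → A) → A
ordered: ✗ — repeated use of val ×2
linear: ✗ — repeated use of val ×2
affine: ✗ — repeated use of val ×2
relevant: ✓ — none of ctr, acc, val, env, req goes unused
unrestricted: ✓ — typability at B → (((A → A) → A → A) → A → B → A) → A is all that's needed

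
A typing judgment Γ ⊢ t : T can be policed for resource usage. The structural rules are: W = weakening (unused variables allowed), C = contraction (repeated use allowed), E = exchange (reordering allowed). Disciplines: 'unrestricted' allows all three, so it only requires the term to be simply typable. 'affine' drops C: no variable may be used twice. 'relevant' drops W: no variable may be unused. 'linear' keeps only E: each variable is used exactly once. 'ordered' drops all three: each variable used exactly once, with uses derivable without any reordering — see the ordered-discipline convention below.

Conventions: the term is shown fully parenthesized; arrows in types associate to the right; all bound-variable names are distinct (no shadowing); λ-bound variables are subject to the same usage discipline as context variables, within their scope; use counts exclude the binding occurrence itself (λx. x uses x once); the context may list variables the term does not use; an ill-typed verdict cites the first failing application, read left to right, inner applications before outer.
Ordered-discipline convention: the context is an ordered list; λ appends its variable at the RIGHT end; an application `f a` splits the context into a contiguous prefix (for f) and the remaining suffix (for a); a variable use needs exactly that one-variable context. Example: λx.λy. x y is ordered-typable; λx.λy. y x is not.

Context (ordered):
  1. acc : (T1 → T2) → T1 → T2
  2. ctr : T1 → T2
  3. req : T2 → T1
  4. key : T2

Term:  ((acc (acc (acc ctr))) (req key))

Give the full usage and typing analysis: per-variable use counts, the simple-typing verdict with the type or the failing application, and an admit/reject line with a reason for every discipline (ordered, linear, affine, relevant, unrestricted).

usage: acc: 3, ctr: 1, req: 1, key: 1
order of uses: acc, acc, acc, ctr, req, key
typing: well-typed at T2
ordered: ✗, needs contraction — acc ×3
linear: ✗, needs contraction — acc ×3
affine: ✗, needs contraction — acc ×3
relevant: ✓, every one of acc, ctr, req, key appears
unrestricted: ✓, type-checks (T2) and nothing is barred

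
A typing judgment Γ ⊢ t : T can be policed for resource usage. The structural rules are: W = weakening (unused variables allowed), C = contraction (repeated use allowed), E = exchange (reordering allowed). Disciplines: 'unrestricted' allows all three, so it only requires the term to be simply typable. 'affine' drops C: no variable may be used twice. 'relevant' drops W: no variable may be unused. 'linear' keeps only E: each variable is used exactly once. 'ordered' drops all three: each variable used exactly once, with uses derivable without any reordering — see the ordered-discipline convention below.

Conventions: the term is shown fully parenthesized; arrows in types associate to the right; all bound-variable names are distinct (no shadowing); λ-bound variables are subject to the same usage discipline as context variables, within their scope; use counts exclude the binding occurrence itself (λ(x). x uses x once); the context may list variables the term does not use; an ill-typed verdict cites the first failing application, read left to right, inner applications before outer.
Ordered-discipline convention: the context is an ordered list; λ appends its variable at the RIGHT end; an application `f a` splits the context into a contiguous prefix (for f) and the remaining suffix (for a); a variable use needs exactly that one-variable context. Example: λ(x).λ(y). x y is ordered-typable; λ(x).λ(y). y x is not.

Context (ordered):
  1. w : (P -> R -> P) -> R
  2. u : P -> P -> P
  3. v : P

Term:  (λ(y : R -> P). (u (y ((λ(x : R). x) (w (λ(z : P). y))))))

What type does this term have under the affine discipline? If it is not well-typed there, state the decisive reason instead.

not well-typed under affine — y ×2 used more than once (contraction)
counts: w=1; u=1; v=0; y [bound]=2; x [bound]=1; z [bound]=0
use order (left to right): u, y, x, w, y
typing: the term checks, with type (R -> P) -> P -> P
per-discipline verdicts: ordered ✗; linear ✗; affine ✗; relevant ✗; unrestricted ✓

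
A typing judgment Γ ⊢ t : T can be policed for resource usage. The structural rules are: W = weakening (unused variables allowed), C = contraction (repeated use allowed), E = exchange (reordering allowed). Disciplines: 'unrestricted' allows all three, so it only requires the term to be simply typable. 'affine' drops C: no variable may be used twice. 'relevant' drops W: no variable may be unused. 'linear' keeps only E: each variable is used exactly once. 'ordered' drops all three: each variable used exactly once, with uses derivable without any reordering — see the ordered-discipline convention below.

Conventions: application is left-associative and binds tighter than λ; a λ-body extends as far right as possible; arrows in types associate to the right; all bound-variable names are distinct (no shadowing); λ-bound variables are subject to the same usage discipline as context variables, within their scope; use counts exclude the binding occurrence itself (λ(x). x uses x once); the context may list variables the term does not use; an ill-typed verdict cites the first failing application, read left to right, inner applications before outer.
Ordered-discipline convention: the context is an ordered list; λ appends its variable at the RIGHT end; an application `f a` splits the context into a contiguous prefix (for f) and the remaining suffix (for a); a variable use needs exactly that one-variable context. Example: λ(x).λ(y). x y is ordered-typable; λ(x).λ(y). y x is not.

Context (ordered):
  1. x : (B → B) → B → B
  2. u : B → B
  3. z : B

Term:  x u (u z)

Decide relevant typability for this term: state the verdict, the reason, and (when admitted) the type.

yes — every one of x, u, z appears; term : B
variable uses: x: 1×, u: 2×, z: 1×
uses in reading order: x, u, u, z
typing: ✓ — B
all disciplines: ordered ✗; linear ✗; affine ✗; relevant ✓; unrestricted ✓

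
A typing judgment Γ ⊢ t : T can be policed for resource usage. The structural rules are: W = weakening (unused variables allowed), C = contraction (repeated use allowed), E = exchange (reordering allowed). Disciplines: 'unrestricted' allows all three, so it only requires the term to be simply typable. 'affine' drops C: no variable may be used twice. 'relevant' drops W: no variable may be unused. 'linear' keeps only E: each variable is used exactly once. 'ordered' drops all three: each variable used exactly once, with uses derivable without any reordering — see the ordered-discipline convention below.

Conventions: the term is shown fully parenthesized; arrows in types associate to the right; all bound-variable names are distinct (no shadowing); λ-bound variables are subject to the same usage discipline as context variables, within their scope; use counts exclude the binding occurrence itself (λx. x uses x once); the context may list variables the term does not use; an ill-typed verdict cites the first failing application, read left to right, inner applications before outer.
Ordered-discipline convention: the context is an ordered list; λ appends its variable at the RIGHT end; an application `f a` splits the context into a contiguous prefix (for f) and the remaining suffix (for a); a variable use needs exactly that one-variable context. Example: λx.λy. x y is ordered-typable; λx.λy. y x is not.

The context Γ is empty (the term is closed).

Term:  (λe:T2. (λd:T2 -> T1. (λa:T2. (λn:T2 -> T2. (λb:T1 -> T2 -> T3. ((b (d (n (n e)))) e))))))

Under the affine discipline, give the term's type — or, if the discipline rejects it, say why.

not well-typed under affine — needs contraction — e ×2, n ×2
counts: e (bound): 2, d (bound): 1, a (bound): 0, n (bound): 2, b (bound): 1
use order (left to right): b, d, n, n, e, e
typing: well-typed at T2 -> (T2 -> T1) -> T2 -> (T2 -> T2) -> (T1 -> T2 -> T3) -> T3
per-discipline verdicts: ordered ✗; linear ✗; affine ✗; relevant ✗; unrestricted ✓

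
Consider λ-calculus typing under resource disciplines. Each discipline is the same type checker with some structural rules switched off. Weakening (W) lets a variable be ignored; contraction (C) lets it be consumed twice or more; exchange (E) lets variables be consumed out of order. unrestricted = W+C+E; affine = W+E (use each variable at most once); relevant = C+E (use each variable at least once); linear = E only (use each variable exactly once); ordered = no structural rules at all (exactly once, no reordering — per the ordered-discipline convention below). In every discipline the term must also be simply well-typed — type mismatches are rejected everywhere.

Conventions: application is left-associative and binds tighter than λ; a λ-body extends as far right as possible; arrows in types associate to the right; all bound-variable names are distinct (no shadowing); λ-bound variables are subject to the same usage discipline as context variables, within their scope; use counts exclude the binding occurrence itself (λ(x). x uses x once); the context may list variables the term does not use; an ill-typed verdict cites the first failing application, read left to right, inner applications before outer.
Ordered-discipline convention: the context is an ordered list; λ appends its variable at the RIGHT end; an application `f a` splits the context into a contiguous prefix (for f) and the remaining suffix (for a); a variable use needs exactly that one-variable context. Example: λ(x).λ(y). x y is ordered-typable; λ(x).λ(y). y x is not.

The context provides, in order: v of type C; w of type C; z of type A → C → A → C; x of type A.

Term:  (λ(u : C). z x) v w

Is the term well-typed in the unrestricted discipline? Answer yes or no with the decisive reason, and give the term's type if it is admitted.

yes — type-checks (A → C) and nothing is barred; term : A → C
counts: v=1; w=1; z=1; x=1; u (λ-bound)=0
use order (left to right): z, x, v, w
typing: well-typed at A → C
summary: ordered ✗, linear ✗, affine ✓, relevant ✗, unrestricted ✓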